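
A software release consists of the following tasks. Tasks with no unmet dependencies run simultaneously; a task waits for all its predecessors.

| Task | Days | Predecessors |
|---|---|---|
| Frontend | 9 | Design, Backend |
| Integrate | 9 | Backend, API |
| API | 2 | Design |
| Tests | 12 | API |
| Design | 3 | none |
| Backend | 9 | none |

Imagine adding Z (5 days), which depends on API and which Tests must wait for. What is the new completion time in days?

22

Originally the job takes 18 days.
With Z inserted, Tests now waits for max(API, Z).
New critical path: Design→API→Z→Tests = 3+2+5+12 = 22 ⇒ 22 days.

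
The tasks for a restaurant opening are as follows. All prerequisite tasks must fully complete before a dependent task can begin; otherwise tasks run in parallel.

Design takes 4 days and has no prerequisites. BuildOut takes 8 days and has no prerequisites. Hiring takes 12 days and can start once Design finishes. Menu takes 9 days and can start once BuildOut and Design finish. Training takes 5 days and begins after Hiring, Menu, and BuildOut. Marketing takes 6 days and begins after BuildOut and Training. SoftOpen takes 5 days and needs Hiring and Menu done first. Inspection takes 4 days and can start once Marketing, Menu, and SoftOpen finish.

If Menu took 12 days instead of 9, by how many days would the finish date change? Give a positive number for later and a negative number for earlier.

3

As given, the longest chain is BuildOut→Menu→Training→Marketing→Inspection = 8+9+5+6+4 = 32, so the finish is 32 days.
Since Menu is critical, the +3 change carries straight to that chain (now 35 days).
No other chain overtakes it, so the finish is 35 days.
Change in finish: 35 − 32 = +3 days.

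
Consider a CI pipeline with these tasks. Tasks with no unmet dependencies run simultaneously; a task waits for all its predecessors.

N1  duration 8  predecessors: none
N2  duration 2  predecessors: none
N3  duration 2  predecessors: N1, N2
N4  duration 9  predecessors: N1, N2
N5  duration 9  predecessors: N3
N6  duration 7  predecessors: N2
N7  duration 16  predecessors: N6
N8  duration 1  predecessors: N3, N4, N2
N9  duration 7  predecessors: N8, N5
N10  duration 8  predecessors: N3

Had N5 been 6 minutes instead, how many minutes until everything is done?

As given, the longest chain is N1→N3→N5→N9 = 8+2+9+7 = 26, so the finish is 26 minutes.
N5 is on the critical path; changing it to 6 makes that path 23 minutes.
The binding chain switches to N1→N4→N8→N9 = 8+9+1+7 = 25; finish 25 minutes.

25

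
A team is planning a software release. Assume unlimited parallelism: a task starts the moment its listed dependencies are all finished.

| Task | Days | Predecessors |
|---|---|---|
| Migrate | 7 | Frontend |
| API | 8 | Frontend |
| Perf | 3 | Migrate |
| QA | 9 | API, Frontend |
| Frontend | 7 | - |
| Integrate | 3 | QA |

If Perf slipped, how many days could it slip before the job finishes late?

Critical path: Frontend→API→QA→Integrate = 7+8+9+3 = 27, so the finish is 27 days.
Longest path through Perf: 17 days (earliest finish 17, latest finish 27).
So Perf can slip 27 − 17 = 10 days.

10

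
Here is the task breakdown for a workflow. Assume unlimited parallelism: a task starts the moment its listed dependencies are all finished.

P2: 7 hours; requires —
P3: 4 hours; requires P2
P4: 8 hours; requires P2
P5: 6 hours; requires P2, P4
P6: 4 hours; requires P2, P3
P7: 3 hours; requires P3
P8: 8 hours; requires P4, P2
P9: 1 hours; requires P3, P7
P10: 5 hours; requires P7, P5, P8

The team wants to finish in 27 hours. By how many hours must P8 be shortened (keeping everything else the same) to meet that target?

Current finish: 28 hours; target: 27.
P8 is on every critical path, so each hour cut from P8 cuts the finish by one (this holds down to a finish of 26).
Need 28 − 27 = 1 hour off P8 → P8 becomes 7 hours, finish becomes 27.

1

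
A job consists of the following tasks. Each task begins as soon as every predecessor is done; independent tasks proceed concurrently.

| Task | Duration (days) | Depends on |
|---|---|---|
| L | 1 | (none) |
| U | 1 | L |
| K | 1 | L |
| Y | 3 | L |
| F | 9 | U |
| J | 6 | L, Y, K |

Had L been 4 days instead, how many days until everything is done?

14

Actual critical path: L→U→F = 1+1+9 = 11 ⇒ 11 days.
L lies on that path, so at 4 days the path becomes 14 days.
The critical path is still L→U→F; finish is now 14 days.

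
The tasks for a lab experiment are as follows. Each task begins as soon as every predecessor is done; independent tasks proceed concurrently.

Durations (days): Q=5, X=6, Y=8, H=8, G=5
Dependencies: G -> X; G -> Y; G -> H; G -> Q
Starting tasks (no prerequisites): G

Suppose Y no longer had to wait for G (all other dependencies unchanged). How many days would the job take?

Before: longest chain G→H = 5+8 = 13, finish 13.
Without G→Y, Y's earliest start moves from 5 to 0.
The longest chain is now G→H = 5+8 = 13, so the job takes 13 days.

13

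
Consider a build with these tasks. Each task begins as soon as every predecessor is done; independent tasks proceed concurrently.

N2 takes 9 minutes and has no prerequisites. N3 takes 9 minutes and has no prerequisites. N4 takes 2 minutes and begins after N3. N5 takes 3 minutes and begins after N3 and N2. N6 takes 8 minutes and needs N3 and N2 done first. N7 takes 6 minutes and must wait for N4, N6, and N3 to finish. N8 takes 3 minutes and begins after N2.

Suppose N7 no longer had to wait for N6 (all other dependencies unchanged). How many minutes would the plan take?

17

Before: longest chain N2→N6→N7 = 9+8+6 = 23, finish 23.
Without N6→N7, N7's earliest start moves from 17 to 11.
New critical path: N2→N6 = 9+8 = 17 ⇒ 17 minutes.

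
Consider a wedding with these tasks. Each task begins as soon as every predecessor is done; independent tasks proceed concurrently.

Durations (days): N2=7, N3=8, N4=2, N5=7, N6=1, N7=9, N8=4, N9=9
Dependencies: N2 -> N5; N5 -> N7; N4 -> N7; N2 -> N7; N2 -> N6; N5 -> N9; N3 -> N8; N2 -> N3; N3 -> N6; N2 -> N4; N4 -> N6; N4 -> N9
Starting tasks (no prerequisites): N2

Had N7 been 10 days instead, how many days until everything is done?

The binding path is N2→N5→N7 = 7+7+9 = 23; finish at 23 days.
Since N7 is critical, the +1 change carries straight to that chain (now 24 days).
The critical path is still N2→N5→N7; finish is now 24 days.

24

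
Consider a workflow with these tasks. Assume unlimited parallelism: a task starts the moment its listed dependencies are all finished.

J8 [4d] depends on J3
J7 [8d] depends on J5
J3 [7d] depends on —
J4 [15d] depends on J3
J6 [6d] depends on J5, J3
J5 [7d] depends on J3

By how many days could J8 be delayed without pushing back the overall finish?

Critical path: J3→J4 = 7+15 = 22, so the finish is 22 days.
Longest path through J8: 11 days (earliest finish 11, latest finish 22).
Float = 22 − 11 = 11.

11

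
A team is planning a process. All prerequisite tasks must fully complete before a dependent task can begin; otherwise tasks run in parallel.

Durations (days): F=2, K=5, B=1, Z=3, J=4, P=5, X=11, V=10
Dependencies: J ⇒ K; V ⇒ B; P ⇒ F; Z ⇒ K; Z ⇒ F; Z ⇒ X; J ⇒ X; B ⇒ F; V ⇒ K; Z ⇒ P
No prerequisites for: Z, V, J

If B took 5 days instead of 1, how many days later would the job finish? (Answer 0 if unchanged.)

As given, the longest chain is V→K = 10+5 = 15, so the finish is 15 days.
The longest path through B is only 13 days, so B has float 2.
New critical path: V→B→F = 10+5+2 = 17 ⇒ 17 days.
Change in finish: 17 − 15 = +2 days.

2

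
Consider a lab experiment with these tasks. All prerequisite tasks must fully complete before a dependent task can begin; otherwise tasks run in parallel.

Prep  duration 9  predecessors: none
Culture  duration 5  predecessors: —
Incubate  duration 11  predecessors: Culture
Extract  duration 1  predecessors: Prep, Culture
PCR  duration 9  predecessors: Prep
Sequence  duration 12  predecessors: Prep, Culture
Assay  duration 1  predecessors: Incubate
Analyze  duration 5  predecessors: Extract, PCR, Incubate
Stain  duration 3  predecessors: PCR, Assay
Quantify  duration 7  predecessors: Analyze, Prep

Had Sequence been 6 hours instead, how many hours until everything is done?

30

As given, the longest chain is Prep→PCR→Analyze→Quantify = 9+9+5+7 = 30, so the finish is 30 hours.
The longest path through Sequence is only 21 hours, so Sequence has float 9.
That remains the longest chain; total 30 hours.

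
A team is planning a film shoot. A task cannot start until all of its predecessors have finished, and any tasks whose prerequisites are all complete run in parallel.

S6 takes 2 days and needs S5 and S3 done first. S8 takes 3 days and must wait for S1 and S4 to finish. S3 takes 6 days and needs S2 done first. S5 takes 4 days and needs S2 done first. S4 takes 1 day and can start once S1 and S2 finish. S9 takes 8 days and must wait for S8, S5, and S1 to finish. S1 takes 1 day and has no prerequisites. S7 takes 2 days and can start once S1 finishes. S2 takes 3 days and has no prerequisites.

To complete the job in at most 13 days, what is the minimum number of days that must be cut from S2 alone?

Current finish: 15 days; target: 13.
S2 is on every critical path, so each day cut from S2 cuts the finish by one (this holds down to a finish of 13).
Need 15 − 13 = 2 days off S2 → S2 becomes 1 day, finish becomes 13.

2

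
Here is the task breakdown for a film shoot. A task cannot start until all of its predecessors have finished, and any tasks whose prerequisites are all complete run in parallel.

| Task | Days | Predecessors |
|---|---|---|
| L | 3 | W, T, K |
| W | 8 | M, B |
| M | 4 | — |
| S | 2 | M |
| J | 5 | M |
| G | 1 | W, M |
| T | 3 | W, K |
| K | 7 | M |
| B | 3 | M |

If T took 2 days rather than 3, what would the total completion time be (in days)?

Actual critical path: M→B→W→T→L = 4+3+8+3+3 = 21 ⇒ 21 days.
Since T is critical, the -1 change carries straight to that chain (now 20 days).
No other chain overtakes it, so the finish is 20 days.

20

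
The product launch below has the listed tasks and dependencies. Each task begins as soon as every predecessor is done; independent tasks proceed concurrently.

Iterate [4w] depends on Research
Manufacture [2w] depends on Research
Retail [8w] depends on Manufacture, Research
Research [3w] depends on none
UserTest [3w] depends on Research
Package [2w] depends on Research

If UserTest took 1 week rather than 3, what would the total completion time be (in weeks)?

13

As given, the longest chain is Research→Manufacture→Retail = 3+2+8 = 13, so the finish is 13 weeks.
UserTest has 7 weeks of float (longest path through it is 6).
The critical path is still Research→Manufacture→Retail; finish is now 13 weeks.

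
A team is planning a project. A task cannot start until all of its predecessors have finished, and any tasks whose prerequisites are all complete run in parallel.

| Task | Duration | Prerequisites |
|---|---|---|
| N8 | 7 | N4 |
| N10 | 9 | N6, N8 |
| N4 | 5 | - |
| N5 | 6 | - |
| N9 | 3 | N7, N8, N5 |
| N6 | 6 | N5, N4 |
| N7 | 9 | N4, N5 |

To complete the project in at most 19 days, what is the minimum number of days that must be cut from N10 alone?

2

Current finish: 21 days; target: 19.
N10 is on every critical path, so each day cut from N10 cuts the finish by one (this holds down to a finish of 18).
Need 21 − 19 = 2 days off N10 → N10 becomes 7 days, finish becomes 19.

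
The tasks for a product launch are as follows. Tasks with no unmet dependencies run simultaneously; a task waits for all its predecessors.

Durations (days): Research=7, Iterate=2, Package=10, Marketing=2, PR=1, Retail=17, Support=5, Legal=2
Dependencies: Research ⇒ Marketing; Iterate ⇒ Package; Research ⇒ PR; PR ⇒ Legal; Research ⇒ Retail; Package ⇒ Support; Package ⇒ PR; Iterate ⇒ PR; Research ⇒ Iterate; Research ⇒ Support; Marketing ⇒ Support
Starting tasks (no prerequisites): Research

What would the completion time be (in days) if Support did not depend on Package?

24

Original critical path: Research→Iterate→Package→Support = 7+2+10+5 = 24 ⇒ 24 days.
Without Package→Support, Support's earliest start moves from 19 to 9.
After: Research→Retail = 7+17 = 24 → 24 days.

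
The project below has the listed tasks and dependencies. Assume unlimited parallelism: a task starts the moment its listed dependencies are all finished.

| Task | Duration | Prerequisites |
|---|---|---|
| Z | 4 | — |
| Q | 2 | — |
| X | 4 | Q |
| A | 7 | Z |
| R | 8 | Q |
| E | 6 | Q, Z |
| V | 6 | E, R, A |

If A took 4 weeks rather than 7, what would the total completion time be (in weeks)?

Critical path before the change: Z→A→V = 4+7+6 = 17 giving 17 weeks.
Since A is critical, the -3 change carries straight to that chain (now 14 weeks).
Now Z→E→V = 4+6+6 = 16 is longest, so the finish becomes 16 weeks.

16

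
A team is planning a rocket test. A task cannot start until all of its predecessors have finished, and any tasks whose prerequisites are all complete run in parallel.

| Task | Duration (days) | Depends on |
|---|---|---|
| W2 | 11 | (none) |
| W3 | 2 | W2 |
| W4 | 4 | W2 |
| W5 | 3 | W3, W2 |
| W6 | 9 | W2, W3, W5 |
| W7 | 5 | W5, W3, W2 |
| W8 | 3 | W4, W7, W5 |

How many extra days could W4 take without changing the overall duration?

W2→W3→W5→W6 = 11+2+3+9 = 25 sets the makespan at 25 days.
W4 finishes as early as 15 and must finish by 22.
Slack of W4 = 18 − 11 = 7 days.

7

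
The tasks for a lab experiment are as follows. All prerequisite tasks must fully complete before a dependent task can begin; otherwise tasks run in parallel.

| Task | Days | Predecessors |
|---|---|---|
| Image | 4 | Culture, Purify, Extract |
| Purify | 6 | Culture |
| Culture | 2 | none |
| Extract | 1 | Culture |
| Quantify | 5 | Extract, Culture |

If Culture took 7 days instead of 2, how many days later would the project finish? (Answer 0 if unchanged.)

Critical path before the change: Culture→Purify→Image = 2+6+4 = 12 giving 12 days.
Culture lies on that path, so at 7 days the path becomes 17 days.
That remains the longest chain; total 17 days.
Change in finish: 17 − 12 = +5 days.

5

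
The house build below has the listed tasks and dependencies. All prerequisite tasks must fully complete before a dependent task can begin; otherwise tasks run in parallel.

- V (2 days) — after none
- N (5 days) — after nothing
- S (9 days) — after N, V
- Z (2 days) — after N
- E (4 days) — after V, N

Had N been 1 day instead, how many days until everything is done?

The binding path is N→S = 5+9 = 14; finish at 14 days.
N lies on that path, so at 1 day the path becomes 10 days.
Now V→S = 2+9 = 11 is longest, so the finish becomes 11 days.

11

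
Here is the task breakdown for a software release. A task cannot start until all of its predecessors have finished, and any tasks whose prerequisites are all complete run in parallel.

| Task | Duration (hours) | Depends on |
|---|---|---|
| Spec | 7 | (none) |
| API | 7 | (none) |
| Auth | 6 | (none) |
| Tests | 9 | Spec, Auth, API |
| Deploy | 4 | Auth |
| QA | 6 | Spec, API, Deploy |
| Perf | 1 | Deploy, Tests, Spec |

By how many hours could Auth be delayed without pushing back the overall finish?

Critical path: Spec→Tests→Perf = 7+9+1 = 17, so the finish is 17 hours.
Auth finishes as early as 6 and must finish by 7.
Float = 17 − 16 = 1.

1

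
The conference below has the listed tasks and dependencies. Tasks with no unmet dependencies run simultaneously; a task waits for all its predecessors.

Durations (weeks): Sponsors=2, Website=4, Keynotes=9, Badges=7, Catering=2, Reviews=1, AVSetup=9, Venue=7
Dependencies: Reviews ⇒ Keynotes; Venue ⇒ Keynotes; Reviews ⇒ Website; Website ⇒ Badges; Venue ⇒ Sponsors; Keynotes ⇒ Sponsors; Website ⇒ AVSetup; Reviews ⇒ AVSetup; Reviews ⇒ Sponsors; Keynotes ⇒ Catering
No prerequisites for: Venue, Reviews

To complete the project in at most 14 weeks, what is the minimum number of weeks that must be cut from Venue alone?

4

Current finish: 18 weeks; target: 14.
Venue is on every critical path, so each week cut from Venue cuts the finish by one (this holds down to a finish of 14).
Need 18 − 14 = 4 weeks off Venue → Venue becomes 3 weeks, finish becomes 14.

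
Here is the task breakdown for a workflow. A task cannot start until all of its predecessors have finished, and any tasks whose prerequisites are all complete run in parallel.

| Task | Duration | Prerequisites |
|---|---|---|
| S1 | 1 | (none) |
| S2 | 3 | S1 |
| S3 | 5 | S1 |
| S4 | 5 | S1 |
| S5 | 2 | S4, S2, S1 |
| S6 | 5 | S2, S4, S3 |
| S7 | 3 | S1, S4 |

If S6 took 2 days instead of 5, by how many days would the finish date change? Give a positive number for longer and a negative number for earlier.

-2

Actual critical path: S1→S3→S6 = 1+5+5 = 11 ⇒ 11 days.
Since S6 is critical, the -3 change carries straight to that chain (now 8 days).
New critical path: S1→S4→S7 = 1+5+3 = 9 ⇒ 9 days.
Change in finish: 9 − 11 = -2 days.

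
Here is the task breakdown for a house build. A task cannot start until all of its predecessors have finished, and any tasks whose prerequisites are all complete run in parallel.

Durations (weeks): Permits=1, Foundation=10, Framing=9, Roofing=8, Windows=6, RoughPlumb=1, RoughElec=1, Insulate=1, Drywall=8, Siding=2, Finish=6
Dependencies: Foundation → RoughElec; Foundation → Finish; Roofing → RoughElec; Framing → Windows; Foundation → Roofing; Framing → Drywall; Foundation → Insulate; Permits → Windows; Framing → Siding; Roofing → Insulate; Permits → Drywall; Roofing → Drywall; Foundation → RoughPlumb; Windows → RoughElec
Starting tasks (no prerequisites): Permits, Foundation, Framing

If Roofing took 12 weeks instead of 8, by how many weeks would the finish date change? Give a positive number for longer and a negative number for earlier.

The binding path is Foundation→Roofing→Drywall = 10+8+8 = 26; finish at 26 weeks.
Roofing is on the critical path; changing it to 12 makes that path 30 weeks.
No other chain overtakes it, so the finish is 30 weeks.
Change in finish: 30 − 26 = +4 weeks.

4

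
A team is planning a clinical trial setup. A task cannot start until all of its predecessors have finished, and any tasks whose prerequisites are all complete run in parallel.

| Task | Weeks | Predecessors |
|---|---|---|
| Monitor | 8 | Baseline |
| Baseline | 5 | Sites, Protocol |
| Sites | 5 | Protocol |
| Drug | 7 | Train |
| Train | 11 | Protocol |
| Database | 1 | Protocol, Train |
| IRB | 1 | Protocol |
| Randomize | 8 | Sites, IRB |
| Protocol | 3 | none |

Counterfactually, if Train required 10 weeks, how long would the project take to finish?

Actual critical path: Protocol→Train→Drug = 3+11+7 = 21 ⇒ 21 weeks.
Since Train is critical, the -1 change carries straight to that chain (now 20 weeks).
New critical path: Protocol→Sites→Baseline→Monitor = 3+5+5+8 = 21 ⇒ 21 weeks.

21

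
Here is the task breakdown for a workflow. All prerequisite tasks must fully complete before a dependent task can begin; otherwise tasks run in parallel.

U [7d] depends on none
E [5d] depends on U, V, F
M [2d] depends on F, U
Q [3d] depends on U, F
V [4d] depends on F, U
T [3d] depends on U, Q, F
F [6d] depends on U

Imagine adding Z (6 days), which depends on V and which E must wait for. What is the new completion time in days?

Originally the schedule takes 22 days.
With Z inserted, E now waits for max(U, V, F, Z).
New critical path: U→F→V→Z→E = 7+6+4+6+5 = 28 ⇒ 28 days.

28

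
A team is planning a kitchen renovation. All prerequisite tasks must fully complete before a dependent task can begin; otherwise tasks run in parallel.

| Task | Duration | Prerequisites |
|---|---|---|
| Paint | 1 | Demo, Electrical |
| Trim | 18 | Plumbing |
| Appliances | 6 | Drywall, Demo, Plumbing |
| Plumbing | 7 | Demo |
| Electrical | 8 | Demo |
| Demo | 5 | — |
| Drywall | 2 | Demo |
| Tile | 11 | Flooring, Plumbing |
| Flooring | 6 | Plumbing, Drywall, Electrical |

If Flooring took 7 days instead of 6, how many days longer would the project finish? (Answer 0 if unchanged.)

As given, the longest chain is Demo→Electrical→Flooring→Tile = 5+8+6+11 = 30, so the finish is 30 days.
Flooring is on the critical path; changing it to 7 makes that path 31 days.
The critical path is still Demo→Electrical→Flooring→Tile; finish is now 31 days.
Change in finish: 31 − 30 = +1 days.

1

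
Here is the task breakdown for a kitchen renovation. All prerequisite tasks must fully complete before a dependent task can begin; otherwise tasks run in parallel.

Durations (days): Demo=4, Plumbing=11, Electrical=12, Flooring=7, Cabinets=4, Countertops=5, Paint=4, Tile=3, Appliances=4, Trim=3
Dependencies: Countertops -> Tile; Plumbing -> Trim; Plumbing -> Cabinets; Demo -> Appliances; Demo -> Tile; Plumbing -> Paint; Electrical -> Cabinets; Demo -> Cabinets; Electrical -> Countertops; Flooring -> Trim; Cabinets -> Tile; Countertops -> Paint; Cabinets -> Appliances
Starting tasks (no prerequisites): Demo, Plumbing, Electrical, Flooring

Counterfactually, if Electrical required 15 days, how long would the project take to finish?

As given, the longest chain is Electrical→Countertops→Paint = 12+5+4 = 21, so the finish is 21 days.
Electrical lies on that path, so at 15 days the path becomes 24 days.
The critical path is still Electrical→Countertops→Paint; finish is now 24 days.

24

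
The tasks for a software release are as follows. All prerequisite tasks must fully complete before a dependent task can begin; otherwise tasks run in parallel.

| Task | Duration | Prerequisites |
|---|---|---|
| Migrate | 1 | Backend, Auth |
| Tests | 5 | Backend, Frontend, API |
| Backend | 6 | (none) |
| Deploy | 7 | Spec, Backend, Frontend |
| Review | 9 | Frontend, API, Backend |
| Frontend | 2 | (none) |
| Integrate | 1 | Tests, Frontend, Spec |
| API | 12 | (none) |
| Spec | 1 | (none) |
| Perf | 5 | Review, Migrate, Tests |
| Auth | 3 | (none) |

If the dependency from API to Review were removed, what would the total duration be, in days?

22

With the dependency in place, API→Review→Perf = 12+9+5 = 26 sets the finish at 26 days.
Without API→Review, Review's earliest start moves from 12 to 6.
After: API→Tests→Perf = 12+5+5 = 22 → 22 days.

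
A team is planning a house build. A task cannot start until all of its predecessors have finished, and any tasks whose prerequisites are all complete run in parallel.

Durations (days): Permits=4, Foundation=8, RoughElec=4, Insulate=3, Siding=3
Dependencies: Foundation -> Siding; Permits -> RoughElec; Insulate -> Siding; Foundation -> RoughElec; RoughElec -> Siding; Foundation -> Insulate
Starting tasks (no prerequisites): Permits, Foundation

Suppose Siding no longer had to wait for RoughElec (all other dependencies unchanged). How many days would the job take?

Original critical path: Foundation→RoughElec→Siding = 8+4+3 = 15 ⇒ 15 days.
Without RoughElec→Siding, Siding's earliest start moves from 12 to 11.
The longest chain is now Foundation→Insulate→Siding = 8+3+3 = 14, so the job takes 14 days.

14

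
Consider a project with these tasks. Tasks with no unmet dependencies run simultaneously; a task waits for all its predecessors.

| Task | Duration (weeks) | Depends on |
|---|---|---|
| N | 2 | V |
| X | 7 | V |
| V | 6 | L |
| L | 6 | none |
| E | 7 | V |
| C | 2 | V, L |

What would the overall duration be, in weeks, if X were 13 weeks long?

Critical path before the change: L→V→X = 6+6+7 = 19 giving 19 weeks.
Since X is critical, the +6 change carries straight to that chain (now 25 weeks).
The critical path is still L→V→X; finish is now 25 weeks.

25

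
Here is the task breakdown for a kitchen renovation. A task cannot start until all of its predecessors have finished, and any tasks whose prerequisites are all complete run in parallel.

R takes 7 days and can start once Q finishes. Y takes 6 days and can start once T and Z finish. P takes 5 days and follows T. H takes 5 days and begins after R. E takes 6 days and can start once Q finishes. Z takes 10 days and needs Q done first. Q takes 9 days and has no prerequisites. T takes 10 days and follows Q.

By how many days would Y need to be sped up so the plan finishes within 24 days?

1

Current finish: 25 days; target: 24.
Y is on every critical path, so each day cut from Y cuts the finish by one (this holds down to a finish of 24).
Need 25 − 24 = 1 day off Y → Y becomes 5 days, finish becomes 24.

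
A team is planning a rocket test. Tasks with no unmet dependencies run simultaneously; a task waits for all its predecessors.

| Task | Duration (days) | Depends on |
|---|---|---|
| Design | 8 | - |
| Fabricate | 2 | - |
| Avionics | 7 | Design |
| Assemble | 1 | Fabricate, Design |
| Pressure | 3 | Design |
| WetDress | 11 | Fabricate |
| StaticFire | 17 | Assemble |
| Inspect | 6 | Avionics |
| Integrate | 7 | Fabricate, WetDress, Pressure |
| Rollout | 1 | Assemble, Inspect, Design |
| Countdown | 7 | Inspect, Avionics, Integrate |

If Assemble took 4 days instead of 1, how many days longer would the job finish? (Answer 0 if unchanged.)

1

Baseline: Design→Avionics→Inspect→Countdown = 8+7+6+7 = 28 → 28 days.
The longest path through Assemble is only 26 days, so Assemble has float 2.
Now Design→Assemble→StaticFire = 8+4+17 = 29 is longest, so the finish becomes 29 days.
Change in finish: 29 − 28 = +1 days.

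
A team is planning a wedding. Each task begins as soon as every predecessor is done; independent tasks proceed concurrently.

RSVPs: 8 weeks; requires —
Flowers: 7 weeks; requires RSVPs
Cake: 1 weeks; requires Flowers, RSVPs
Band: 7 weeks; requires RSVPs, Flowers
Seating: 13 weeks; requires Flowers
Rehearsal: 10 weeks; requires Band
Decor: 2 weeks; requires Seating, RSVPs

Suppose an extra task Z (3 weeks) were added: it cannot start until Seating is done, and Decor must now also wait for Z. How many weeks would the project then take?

Originally the project takes 32 weeks.
With Z inserted, Decor now waits for max(Seating, RSVPs, Z).
New critical path: RSVPs→Flowers→Seating→Z→Decor = 8+7+13+3+2 = 33 ⇒ 33 weeks.

33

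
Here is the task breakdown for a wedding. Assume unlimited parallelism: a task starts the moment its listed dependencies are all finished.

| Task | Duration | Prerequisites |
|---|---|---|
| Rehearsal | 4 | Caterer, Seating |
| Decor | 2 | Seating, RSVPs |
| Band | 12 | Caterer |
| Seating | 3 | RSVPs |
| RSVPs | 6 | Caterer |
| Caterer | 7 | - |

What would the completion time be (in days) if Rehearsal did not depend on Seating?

With the dependency in place, Caterer→RSVPs→Seating→Rehearsal = 7+6+3+4 = 20 sets the finish at 20 days.
Without Seating→Rehearsal, Rehearsal's earliest start moves from 16 to 7.
The longest chain is now Caterer→Band = 7+12 = 19, so the plan takes 19 days.

19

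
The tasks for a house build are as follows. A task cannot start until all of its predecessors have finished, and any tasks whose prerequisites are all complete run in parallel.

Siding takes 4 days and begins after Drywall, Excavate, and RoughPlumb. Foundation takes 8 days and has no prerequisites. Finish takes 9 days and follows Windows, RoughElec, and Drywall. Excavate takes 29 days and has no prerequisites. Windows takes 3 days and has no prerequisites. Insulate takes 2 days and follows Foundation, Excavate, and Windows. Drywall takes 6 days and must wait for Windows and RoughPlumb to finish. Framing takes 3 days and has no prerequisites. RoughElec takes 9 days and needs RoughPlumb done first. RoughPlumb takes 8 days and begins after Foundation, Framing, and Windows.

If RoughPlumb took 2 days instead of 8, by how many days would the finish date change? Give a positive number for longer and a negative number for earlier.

Critical path before the change: Foundation→RoughPlumb→RoughElec→Finish = 8+8+9+9 = 34 giving 34 days.
RoughPlumb is on the critical path; changing it to 2 makes that path 28 days.
New critical path: Excavate→Siding = 29+4 = 33 ⇒ 33 days.
Change in finish: 33 − 34 = -1 days.

-1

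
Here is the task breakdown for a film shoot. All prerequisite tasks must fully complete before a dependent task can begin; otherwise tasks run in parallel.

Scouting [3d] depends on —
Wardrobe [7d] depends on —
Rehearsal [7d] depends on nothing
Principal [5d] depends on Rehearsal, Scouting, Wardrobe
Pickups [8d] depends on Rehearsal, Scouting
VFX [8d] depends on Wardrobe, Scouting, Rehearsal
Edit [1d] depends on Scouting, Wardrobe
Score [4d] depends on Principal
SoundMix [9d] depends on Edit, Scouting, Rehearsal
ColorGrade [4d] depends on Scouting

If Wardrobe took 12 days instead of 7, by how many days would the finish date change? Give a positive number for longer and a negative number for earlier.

5

The binding path is Wardrobe→Edit→SoundMix = 7+1+9 = 17; finish at 17 days.
Wardrobe lies on that path, so at 12 days the path becomes 22 days.
No other chain overtakes it, so the finish is 22 days.
Change in finish: 22 − 17 = +5 days.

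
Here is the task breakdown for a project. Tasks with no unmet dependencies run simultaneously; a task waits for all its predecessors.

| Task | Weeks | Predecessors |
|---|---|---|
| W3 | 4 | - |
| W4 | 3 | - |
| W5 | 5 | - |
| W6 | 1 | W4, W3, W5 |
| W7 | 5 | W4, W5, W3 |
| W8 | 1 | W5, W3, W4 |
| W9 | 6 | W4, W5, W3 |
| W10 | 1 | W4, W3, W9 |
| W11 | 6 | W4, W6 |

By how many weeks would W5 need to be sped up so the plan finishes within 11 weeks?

1

Current finish: 12 weeks; target: 11.
W5 is on every critical path, so each week cut from W5 cuts the finish by one (this holds down to a finish of 11).
Need 12 − 11 = 1 week off W5 → W5 becomes 4 weeks, finish becomes 11.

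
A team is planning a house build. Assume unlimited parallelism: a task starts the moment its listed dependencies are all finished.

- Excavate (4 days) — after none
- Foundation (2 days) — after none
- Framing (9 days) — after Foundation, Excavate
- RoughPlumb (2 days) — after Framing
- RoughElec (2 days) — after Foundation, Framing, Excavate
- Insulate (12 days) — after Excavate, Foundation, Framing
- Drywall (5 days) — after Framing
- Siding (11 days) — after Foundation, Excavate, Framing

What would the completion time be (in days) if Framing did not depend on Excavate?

23

Before: longest chain Excavate→Framing→Insulate = 4+9+12 = 25, finish 25.
Without Excavate→Framing, Framing's earliest start moves from 4 to 2.
New critical path: Foundation→Framing→Insulate = 2+9+12 = 23 ⇒ 23 days.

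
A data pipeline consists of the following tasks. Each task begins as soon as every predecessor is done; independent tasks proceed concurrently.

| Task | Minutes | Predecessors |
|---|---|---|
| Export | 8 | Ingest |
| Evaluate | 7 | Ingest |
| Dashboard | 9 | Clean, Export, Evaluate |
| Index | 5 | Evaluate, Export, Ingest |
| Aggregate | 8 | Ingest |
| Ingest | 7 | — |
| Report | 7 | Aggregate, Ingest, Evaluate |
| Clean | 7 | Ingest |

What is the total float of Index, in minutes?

4

Critical path: Ingest→Export→Dashboard = 7+8+9 = 24, so the finish is 24 minutes.
Index finishes as early as 20 and must finish by 24.
Slack of Index = 19 − 15 = 4 minutes.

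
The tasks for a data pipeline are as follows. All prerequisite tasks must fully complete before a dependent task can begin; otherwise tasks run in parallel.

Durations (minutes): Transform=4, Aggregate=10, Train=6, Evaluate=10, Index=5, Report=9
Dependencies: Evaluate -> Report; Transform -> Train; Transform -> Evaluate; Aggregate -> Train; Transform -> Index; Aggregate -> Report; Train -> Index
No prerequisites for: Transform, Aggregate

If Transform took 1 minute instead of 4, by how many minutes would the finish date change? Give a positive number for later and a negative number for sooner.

-2

Actual critical path: Transform→Evaluate→Report = 4+10+9 = 23 ⇒ 23 minutes.
Since Transform is critical, the -3 change carries straight to that chain (now 20 minutes).
The binding chain switches to Aggregate→Train→Index = 10+6+5 = 21; finish 21 minutes.
Change in finish: 21 − 23 = -2 minutes.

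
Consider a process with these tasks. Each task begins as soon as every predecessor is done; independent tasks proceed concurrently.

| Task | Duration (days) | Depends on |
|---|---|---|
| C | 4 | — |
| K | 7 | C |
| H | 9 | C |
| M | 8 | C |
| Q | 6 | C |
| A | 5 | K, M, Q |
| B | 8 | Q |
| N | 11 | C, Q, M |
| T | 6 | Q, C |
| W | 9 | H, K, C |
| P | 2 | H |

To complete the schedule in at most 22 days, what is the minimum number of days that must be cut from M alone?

1

Current finish: 23 days; target: 22.
M is on every critical path, so each day cut from M cuts the finish by one (this holds down to a finish of 22).
Need 23 − 22 = 1 day off M → M becomes 7 days, finish becomes 22.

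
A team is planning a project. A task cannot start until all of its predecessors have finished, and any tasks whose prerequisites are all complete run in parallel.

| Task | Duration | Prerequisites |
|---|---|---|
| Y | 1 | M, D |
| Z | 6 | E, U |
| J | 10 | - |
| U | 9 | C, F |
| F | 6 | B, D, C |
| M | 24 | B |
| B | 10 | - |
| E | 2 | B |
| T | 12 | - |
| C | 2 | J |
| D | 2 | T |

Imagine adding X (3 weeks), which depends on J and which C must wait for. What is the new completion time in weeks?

Originally the plan takes 35 weeks.
With X inserted, C now waits for max(J, X).
New critical path: J→X→C→F→U→Z = 10+3+2+6+9+6 = 36 ⇒ 36 weeks.

36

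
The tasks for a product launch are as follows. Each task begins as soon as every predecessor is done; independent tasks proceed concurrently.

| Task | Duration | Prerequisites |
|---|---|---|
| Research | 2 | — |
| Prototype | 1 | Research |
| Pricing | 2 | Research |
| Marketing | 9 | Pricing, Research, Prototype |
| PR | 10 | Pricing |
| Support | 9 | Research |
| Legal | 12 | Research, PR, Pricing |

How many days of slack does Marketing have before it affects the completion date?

13

Research→Pricing→PR→Legal = 2+2+10+12 = 26 sets the makespan at 26 days.
The longest chain containing Marketing totals 13 days.
So Marketing can slip 26 − 13 = 13 days.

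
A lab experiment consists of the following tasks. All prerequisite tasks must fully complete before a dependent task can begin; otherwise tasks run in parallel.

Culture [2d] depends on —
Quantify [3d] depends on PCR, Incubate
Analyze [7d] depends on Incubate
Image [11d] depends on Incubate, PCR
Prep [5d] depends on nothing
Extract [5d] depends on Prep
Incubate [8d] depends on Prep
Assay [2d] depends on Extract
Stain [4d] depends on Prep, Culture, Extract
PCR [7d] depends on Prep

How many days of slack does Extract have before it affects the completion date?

10

Prep→Incubate→Image = 5+8+11 = 24 sets the makespan at 24 days.
The longest chain containing Extract totals 14 days.
So Extract can slip 20 − 10 = 10 days.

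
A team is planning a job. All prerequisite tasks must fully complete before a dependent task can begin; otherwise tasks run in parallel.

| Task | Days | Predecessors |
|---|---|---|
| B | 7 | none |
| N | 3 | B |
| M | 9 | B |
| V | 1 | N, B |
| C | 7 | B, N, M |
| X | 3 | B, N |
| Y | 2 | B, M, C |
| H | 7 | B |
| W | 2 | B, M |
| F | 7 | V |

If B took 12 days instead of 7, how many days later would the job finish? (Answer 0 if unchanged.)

The binding path is B→M→C→Y = 7+9+7+2 = 25; finish at 25 days.
B lies on that path, so at 12 days the path becomes 30 days.
The critical path is still B→M→C→Y; finish is now 30 days.
Change in finish: 30 − 25 = +5 days.

5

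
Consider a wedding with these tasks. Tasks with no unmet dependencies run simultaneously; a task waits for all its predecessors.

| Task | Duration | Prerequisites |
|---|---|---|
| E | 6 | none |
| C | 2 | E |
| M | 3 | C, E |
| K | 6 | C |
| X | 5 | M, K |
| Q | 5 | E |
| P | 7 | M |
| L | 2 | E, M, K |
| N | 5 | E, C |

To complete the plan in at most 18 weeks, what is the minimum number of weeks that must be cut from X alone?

Current finish: 19 weeks; target: 18.
X is on every critical path, so each week cut from X cuts the finish by one (this holds down to a finish of 18).
Need 19 − 18 = 1 week off X → X becomes 4 weeks, finish becomes 18.

1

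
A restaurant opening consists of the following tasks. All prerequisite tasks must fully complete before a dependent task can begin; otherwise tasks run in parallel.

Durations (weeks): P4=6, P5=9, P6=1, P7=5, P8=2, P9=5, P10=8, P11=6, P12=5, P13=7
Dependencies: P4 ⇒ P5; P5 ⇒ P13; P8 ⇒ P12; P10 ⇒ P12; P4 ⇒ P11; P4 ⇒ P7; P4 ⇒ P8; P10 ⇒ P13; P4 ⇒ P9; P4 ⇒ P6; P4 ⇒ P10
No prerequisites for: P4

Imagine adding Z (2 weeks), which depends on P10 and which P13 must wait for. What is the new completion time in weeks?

Originally the job takes 22 weeks.
With Z inserted, P13 now waits for max(P10, P5, Z).
New critical path: P4→P10→Z→P13 = 6+8+2+7 = 23 ⇒ 23 weeks.

23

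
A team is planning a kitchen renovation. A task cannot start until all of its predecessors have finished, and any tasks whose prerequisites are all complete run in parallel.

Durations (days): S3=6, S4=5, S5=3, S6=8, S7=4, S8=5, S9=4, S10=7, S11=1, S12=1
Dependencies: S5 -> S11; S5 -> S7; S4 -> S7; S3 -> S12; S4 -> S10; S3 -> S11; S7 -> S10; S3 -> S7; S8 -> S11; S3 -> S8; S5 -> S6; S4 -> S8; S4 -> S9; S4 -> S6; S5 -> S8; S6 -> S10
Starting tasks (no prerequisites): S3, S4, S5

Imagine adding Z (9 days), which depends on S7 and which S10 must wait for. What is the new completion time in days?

Originally the schedule takes 20 days.
With Z inserted, S10 now waits for max(S7, S4, S6, Z).
New critical path: S3→S7→Z→S10 = 6+4+9+7 = 26 ⇒ 26 days.

26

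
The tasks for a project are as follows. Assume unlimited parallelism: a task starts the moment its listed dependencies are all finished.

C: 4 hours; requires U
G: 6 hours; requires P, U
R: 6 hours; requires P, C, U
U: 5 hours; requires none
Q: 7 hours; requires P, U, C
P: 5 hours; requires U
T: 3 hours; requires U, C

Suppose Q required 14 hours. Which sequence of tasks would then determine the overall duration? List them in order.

As given, the longest chain is U→P→Q = 5+5+7 = 17, so the finish is 17 hours.
Since Q is critical, the +7 change carries straight to that chain (now 24 hours).
The critical path is still U→P→Q; finish is now 24 hours.

U, P, Q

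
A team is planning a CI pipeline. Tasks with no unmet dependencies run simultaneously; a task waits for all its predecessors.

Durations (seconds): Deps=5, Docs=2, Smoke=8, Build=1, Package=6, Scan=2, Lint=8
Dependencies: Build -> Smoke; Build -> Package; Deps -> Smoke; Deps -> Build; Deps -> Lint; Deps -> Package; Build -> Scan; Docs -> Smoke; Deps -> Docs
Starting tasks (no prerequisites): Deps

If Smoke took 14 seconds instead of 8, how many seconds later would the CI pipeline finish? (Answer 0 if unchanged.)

Critical path before the change: Deps→Docs→Smoke = 5+2+8 = 15 giving 15 seconds.
Since Smoke is critical, the +6 change carries straight to that chain (now 21 seconds).
The critical path is still Deps→Docs→Smoke; finish is now 21 seconds.
Change in finish: 21 − 15 = +6 seconds.

6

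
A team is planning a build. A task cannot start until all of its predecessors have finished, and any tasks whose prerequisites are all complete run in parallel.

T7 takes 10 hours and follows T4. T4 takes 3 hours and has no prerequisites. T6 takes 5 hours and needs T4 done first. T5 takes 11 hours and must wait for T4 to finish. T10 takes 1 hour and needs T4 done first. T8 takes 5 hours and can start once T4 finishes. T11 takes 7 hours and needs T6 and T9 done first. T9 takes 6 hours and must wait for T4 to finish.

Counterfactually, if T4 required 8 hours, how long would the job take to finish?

21

As given, the longest chain is T4→T9→T11 = 3+6+7 = 16, so the finish is 16 hours.
T4 is on the critical path; changing it to 8 makes that path 21 hours.
The critical path is still T4→T9→T11; finish is now 21 hours.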